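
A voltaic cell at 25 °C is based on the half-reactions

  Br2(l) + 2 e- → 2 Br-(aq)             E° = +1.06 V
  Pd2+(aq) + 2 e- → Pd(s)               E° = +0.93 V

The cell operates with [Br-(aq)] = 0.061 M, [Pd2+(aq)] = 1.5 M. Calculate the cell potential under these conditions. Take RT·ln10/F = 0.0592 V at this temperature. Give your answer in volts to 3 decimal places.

Br₂/Br⁻ is reduced (cathode, E° = +1.06 V) and Pd²⁺/Pd is oxidized (anode).
E°cell = E°cat − E°an = +1.06 − (+0.93) = +0.13 V; n = 2.
Balancing gives Br2(l) + Pd(s) → 2 Br-(aq) + Pd2+(aq); hence Q = [Br-(aq)]^2·[Pd2+(aq)] = 0.00558 (log Q = −2.253).
E = E° − (0.0592/n)·log Q = +0.13 − (0.0592/2)(−2.253) = +0.197 V.

+0.197 V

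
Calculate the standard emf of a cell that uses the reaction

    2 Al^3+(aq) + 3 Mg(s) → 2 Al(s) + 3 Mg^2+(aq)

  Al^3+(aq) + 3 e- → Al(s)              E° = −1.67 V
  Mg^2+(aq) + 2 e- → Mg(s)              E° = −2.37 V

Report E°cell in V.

+0.70 V

In the reaction as written, Al^3+(aq) is reduced (cathode) and Mg^2+(aq) is produced by oxidation at the anode.
E°cell = E°(cathode) − E°(anode) = −1.67 − (−2.37) = +0.70 V.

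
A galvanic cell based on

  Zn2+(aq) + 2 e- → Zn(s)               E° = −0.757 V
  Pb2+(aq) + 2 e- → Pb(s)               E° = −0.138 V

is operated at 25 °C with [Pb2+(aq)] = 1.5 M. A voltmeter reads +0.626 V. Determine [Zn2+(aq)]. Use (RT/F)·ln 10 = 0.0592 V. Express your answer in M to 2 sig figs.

With Pb²⁺/Pb at the cathode and Zn²⁺/Zn at the anode, E°cell = −0.138 − (−0.757) = +0.619 V (n = 2).
Rearranging E = E° − (0.0592/n)·log Q gives log Q = 2(+0.619 − (+0.626))/0.0592 = −0.236.
Balancing electrons gives Pb2+(aq) + Zn(s) → Pb(s) + Zn2+(aq); thus Q = [Zn2+(aq)] / [Pb2+(aq)].
Substituting the known concentrations and solving, log [Zn2+(aq)] = −0.060 and [Zn2+(aq)] = 0.87 M.

0.87 M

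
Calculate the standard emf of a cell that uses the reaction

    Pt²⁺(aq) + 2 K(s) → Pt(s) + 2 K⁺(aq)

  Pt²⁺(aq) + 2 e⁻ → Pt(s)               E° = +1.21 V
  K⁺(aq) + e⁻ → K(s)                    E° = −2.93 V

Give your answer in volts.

In the reaction as written, Pt²⁺(aq) is reduced (cathode) and K⁺(aq) is produced by oxidation at the anode.
E°cell = E°(cathode) − E°(anode) = +1.21 − (−2.93) = +4.14 V.

+4.14 V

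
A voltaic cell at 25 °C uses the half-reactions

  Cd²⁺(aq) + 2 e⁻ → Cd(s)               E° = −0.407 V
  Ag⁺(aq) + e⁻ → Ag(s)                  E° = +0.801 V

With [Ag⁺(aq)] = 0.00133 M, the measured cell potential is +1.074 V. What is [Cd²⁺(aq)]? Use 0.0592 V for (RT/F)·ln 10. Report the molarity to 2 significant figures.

Ag⁺/Ag is the cathode (higher E°); E°cell = +0.801 − (−0.407) = +1.208 V with n = 2.
From the Nernst equation, log Q = n(E° − E)/0.0592 = 2·(+1.208 − (+1.074))/0.0592 = 4.527.
For 2 Ag⁺(aq) + Cd(s) → 2 Ag(s) + Cd²⁺(aq), the reaction quotient is Q = [Cd²⁺(aq)] / [Ag⁺(aq)]^2.
Solving for the unknown gives log [Cd²⁺(aq)] = −1.225, so [Cd²⁺(aq)] ≈ 0.060 M.

0.060 M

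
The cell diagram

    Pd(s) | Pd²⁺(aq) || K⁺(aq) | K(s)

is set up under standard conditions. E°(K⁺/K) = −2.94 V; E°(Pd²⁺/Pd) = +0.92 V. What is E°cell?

−3.86 V

By convention the left-hand electrode in cell notation is the anode (oxidation) and the right-hand electrode is the cathode (reduction).
E°cell = E°(right) − E°(left) = −2.94 − (+0.92) = −3.86 V.
The negative sign shows that, as written, the cell would require an external voltage to drive the reaction.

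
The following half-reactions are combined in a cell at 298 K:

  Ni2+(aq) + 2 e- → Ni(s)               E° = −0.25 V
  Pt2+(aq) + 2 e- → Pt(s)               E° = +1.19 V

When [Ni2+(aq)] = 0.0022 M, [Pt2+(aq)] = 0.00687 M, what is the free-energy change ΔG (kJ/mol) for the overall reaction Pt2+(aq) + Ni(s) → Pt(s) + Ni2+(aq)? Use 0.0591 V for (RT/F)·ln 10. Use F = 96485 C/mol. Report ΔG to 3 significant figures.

E°cell = +1.19 − (−0.25) = +1.44 V; the balanced reaction transfers n = 2 electrons.
Q = [Ni2+(aq)] / [Pt2+(aq)] = 0.32, so log Q = −0.495 and E = +1.44 − (0.0591/2)(−0.495) = +1.4546 V.
Then ΔG = −nFE = −2 × 96485 × +1.4546 J/mol = −281 kJ/mol.

−281 kJ/mol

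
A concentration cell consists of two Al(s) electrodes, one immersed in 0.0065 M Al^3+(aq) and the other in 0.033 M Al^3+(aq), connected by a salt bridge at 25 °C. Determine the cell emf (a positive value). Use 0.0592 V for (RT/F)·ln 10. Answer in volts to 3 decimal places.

0.014 V

For a concentration cell E°cell = 0, since both electrodes use the same couple.
The compartment with the higher Al^3+(aq) concentration (0.033 M) acts as the cathode; ions are reduced there and produced at the dilute (0.0065 M) anode.
With n = 3, Ecell = −(0.0592/3)·log([dilute]/[conc]) = −(0.0592/3)·log(0.0065/0.033) = +0.014 V.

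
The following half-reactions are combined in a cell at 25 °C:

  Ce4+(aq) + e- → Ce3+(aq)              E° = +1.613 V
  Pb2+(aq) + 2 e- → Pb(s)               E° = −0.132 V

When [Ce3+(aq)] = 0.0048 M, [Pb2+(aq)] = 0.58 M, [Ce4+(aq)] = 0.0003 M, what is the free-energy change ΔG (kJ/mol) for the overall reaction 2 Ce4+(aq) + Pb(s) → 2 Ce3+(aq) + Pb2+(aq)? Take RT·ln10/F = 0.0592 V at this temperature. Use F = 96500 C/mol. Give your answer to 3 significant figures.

−324 kJ/mol

With Ce⁴⁺/Ce³⁺ reduced at the cathode, E°cell = +1.613 − (−0.132) = +1.745 V and n = 2.
Here Q = ([Ce3+(aq)]^2·[Pb2+(aq)]) / [Ce4+(aq)]^2 = 148 (log Q = 2.172), giving E = +1.745 − (0.0592/2)·(2.172) = +1.6807 V.
Then ΔG = −nFE = −2 × 96500 × +1.6807 J/mol = −324 kJ/mol.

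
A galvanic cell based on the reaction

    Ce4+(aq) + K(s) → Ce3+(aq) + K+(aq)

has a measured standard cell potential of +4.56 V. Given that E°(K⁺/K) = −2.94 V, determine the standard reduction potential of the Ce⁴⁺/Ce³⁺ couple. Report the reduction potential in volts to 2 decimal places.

In the reaction as written the Ce⁴⁺/Ce³⁺ couple is reduced (cathode) and K⁺/K is oxidized (anode), so E°cell = E°(Ce⁴⁺/Ce³⁺) − E°(K⁺/K).
E°(Ce⁴⁺/Ce³⁺) = E°cell + E°(anode) = +4.56 + (−2.94) = +1.62 V.

+1.62 V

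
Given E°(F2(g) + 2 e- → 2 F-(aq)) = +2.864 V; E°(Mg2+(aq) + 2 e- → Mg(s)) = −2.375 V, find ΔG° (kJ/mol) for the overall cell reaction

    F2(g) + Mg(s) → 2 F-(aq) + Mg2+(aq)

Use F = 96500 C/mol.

−1011 kJ/mol

In the reaction as written F2(g) is reduced, so the F₂/F⁻ couple is the cathode and Mg²⁺/Mg is the anode.
E°cell = +2.864 − (−2.375) = +5.239 V; balancing electrons gives n = 2.
ΔG° = −nFE°cell = −(2)(96500)(+5.239) J/mol = −1011 kJ/mol.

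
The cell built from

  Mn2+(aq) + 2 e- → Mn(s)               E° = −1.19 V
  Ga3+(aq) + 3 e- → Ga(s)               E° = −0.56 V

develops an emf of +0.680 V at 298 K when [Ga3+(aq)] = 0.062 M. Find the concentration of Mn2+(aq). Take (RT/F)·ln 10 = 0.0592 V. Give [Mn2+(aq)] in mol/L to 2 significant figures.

0.0032 M

With Ga³⁺/Ga at the cathode and Mn²⁺/Mn at the anode, E°cell = −0.56 − (−1.19) = +0.63 V (n = 6).
Since E = E° − (0.0592/n)·log Q, log Q = n(E° − E)/0.0592 = −5.068.
Balancing electrons gives 2 Ga3+(aq) + 3 Mn(s) → 2 Ga(s) + 3 Mn2+(aq); thus Q = [Mn2+(aq)]^3 / [Ga3+(aq)]^2.
Isolating [Mn2+(aq)] in Q = 10^{−5.068} yields log [Mn2+(aq)] = −2.494, i.e. 0.0032 M.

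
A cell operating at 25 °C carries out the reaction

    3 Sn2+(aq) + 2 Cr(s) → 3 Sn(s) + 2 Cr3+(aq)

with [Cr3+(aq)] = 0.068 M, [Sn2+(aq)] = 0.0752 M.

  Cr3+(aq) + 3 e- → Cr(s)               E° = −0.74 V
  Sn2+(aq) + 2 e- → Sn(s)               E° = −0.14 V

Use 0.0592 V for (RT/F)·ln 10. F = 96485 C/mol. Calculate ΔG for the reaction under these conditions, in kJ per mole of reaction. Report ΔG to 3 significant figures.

−341 kJ/mol

With Sn²⁺/Sn reduced at the cathode, E°cell = −0.14 − (−0.74) = +0.60 V and n = 6.
The reaction quotient is [Cr3+(aq)]^2 / [Sn2+(aq)]^3 = 10.9; by Nernst, E = +0.60 − (0.0592/6)(1.036) = +0.5898 V.
ΔG = −nFE = −(6)(96485)(+0.5898) J/mol = −341 kJ/mol.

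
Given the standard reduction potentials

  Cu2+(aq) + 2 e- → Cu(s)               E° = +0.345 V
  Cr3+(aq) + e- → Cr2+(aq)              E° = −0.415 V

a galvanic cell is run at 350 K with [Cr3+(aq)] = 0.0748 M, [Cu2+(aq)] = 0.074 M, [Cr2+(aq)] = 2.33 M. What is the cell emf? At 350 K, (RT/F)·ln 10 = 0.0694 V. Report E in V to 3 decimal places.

Cu²⁺/Cu is reduced (cathode, E° = +0.345 V) and Cr³⁺/Cr²⁺ is oxidized (anode).
E°cell = E°cat − E°an = +0.345 − (−0.415) = +0.760 V; n = 2.
For the overall reaction Cu2+(aq) + 2 Cr2+(aq) → Cu(s) + 2 Cr3+(aq), Q = [Cr3+(aq)]^2 / ([Cu2+(aq)]·[Cr2+(aq)]^2) = 0.0139, giving log Q = −1.856.
By the Nernst equation, E = +0.760 − (0.0694/2)·(−1.856) = +0.824 V.

+0.824 V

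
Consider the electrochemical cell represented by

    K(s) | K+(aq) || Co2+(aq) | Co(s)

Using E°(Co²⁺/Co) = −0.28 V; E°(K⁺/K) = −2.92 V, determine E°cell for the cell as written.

By convention the left-hand electrode in cell notation is the anode (oxidation) and the right-hand electrode is the cathode (reduction).
E°cell = E°(right) − E°(left) = −0.28 − (−2.92) = +2.64 V.

+2.64 V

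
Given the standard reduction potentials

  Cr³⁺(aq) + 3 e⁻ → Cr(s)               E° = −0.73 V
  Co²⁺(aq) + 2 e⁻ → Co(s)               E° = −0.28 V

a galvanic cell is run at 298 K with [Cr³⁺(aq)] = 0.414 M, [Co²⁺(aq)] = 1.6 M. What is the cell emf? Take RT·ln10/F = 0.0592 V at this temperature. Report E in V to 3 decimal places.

+0.464 V

The Co²⁺/Co couple has the more positive E°, so it is the cathode; Cr³⁺/Cr is the anode.
The standard potential is −0.28 − (−0.73) = +0.45 V and the balanced reaction transfers n = 6 electrons.
Balancing gives 3 Co²⁺(aq) + 2 Cr(s) → 3 Co(s) + 2 Cr³⁺(aq); hence Q = [Cr³⁺(aq)]^2 / [Co²⁺(aq)]^3 = 0.0418 (log Q = −1.378).
Applying E = E° − (RT ln10/nF)·log Q gives +0.45 − (0.0592/6)(−1.378) = +0.464 V.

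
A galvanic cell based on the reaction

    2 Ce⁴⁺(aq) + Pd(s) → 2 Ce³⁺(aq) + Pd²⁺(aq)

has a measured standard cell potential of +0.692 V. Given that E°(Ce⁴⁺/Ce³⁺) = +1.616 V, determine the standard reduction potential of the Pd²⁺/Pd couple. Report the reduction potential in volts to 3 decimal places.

+0.924 V

In the reaction as written the Ce⁴⁺/Ce³⁺ couple is reduced (cathode) and Pd²⁺/Pd is oxidized (anode), so E°cell = E°(Ce⁴⁺/Ce³⁺) − E°(Pd²⁺/Pd).
E°(Pd²⁺/Pd) = E°(cathode) − E°cell = +1.616 − (+0.692) = +0.924 V.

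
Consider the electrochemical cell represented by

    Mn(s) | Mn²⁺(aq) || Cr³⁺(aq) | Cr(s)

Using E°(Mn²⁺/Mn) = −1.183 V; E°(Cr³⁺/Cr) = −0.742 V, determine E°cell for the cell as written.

By convention the left-hand electrode in cell notation is the anode (oxidation) and the right-hand electrode is the cathode (reduction).
E°cell = E°(right) − E°(left) = −0.742 − (−1.183) = +0.441 V.

+0.441 V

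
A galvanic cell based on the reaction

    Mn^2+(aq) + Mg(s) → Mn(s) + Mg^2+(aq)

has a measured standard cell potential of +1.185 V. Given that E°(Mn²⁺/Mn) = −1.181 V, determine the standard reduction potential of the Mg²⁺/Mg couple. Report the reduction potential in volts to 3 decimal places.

In the reaction as written the Mn²⁺/Mn couple is reduced (cathode) and Mg²⁺/Mg is oxidized (anode), so E°cell = E°(Mn²⁺/Mn) − E°(Mg²⁺/Mg).
E°(Mg²⁺/Mg) = E°(cathode) − E°cell = −1.181 − (+1.185) = −2.366 V.

−2.366 V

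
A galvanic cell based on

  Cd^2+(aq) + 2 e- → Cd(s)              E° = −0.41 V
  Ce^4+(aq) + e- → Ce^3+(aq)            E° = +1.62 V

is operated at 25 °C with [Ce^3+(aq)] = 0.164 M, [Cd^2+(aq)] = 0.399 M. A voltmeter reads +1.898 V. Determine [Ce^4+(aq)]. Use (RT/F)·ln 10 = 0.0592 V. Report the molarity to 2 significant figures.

0.00061 M

Ce⁴⁺/Ce³⁺ is the cathode (higher E°); E°cell = +1.62 − (−0.41) = +2.03 V with n = 2.
Rearranging E = E° − (0.0592/n)·log Q gives log Q = 2(+2.03 − (+1.898))/0.0592 = 4.459.
The balanced reaction is 2 Ce^4+(aq) + Cd(s) → 2 Ce^3+(aq) + Cd^2+(aq), so Q = ([Ce^3+(aq)]^2·[Cd^2+(aq)]) / [Ce^4+(aq)]^2.
Isolating [Ce^4+(aq)] in Q = 10^{4.459} yields log [Ce^4+(aq)] = −3.214, i.e. 0.00061 M.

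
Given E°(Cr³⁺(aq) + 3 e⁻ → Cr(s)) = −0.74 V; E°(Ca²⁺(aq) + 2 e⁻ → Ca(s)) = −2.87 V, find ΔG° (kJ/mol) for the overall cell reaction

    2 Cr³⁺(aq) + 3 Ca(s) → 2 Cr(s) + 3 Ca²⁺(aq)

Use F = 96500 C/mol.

−1233 kJ/mol

In the reaction as written Cr³⁺(aq) is reduced, so the Cr³⁺/Cr couple is the cathode and Ca²⁺/Ca is the anode.
E°cell = −0.74 − (−2.87) = +2.13 V; balancing electrons gives n = 6.
ΔG° = −nFE°cell = −(6)(96500)(+2.13) J/mol = −1233 kJ/mol.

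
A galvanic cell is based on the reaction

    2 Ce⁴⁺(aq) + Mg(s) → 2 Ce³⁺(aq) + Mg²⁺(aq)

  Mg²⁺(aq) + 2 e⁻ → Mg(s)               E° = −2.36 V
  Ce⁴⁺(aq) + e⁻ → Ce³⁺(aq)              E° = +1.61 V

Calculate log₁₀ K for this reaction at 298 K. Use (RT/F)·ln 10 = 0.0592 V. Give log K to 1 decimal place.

log K = 134.1

The Ce⁴⁺/Ce³⁺ couple is reduced (cathode); E°cell = +1.61 − (−2.36) = +3.97 V with n = 2.
At equilibrium E = 0, so log K = nE°cell / 0.0592 = (2)(+3.97) / 0.0592 = 134.1.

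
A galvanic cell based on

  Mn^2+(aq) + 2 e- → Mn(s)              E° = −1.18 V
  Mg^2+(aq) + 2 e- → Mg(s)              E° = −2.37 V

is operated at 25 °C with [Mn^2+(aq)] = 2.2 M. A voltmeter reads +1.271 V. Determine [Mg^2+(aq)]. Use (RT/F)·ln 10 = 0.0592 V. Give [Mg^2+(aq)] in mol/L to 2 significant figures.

0.0040 M

With Mn²⁺/Mn at the cathode and Mg²⁺/Mg at the anode, E°cell = −1.18 − (−2.37) = +1.19 V (n = 2).
From the Nernst equation, log Q = n(E° − E)/0.0592 = 2·(+1.19 − (+1.271))/0.0592 = −2.736.
The balanced reaction is Mn^2+(aq) + Mg(s) → Mn(s) + Mg^2+(aq), so Q = [Mg^2+(aq)] / [Mn^2+(aq)].
Substituting the known concentrations and solving, log [Mg^2+(aq)] = −2.394 and [Mg^2+(aq)] = 0.0040 M.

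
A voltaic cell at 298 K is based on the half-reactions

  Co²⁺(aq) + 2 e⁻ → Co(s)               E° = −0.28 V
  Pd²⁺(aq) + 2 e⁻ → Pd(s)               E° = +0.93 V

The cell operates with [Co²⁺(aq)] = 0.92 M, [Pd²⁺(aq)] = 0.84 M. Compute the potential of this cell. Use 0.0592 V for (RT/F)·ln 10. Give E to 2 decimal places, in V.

+1.21 V

The Pd²⁺/Pd couple has the more positive E°, so it is the cathode; Co²⁺/Co is the anode.
E°cell = E°cat − E°an = +0.93 − (−0.28) = +1.21 V; n = 2.
The balanced reaction is Pd²⁺(aq) + Co(s) → Pd(s) + Co²⁺(aq), so Q = [Co²⁺(aq)] / [Pd²⁺(aq)] = 1.1 and log Q = 0.040.
By the Nernst equation, E = +1.21 − (0.0592/2)·(0.040) = +1.21 V.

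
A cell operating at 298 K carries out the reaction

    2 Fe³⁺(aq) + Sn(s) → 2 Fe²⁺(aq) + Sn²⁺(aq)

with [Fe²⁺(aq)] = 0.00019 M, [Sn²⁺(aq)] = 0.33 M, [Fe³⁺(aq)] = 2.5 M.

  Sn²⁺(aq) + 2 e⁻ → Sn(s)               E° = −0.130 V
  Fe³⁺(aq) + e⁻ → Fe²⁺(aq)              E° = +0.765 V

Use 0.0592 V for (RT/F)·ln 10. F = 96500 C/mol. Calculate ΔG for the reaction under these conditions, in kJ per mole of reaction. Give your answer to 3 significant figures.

−223 kJ/mol

The standard cell potential is +0.765 − (−0.130) = +0.895 V, with n = 2 electrons in the balanced equation.
The reaction quotient is ([Fe²⁺(aq)]^2·[Sn²⁺(aq)]) / [Fe³⁺(aq)]^2 = 1.91×10^−9; by Nernst, E = +0.895 − (0.0592/2)(−8.720) = +1.1531 V.
Finally ΔG = −nFE = −(2)(96500 C/mol)(+1.1531 V) = −223 kJ/mol.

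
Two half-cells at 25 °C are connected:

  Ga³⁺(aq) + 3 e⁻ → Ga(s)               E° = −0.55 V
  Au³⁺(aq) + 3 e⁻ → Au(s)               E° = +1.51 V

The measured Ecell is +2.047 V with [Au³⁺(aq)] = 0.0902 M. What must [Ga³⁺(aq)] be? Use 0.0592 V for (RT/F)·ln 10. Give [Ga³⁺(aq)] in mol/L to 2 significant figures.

With Au³⁺/Au at the cathode and Ga³⁺/Ga at the anode, E°cell = +1.51 − (−0.55) = +2.06 V (n = 3).
Since E = E° − (0.0592/n)·log Q, log Q = n(E° − E)/0.0592 = 0.659.
For Au³⁺(aq) + Ga(s) → Au(s) + Ga³⁺(aq), the reaction quotient is Q = [Ga³⁺(aq)] / [Au³⁺(aq)].
Solving for the unknown gives log [Ga³⁺(aq)] = −0.386, so [Ga³⁺(aq)] ≈ 0.41 M.

0.41 M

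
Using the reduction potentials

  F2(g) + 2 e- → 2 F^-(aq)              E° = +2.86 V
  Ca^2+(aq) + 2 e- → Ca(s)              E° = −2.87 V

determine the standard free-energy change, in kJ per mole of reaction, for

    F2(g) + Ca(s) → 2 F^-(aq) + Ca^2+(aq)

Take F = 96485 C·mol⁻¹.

In the reaction as written F2(g) is reduced, so the F₂/F⁻ couple is the cathode and Ca²⁺/Ca is the anode.
E°cell = +2.86 − (−2.87) = +5.73 V; balancing electrons gives n = 2.
ΔG° = −nFE°cell = −(2)(96485)(+5.73) J/mol = −1106 kJ/mol.

−1106 kJ/mol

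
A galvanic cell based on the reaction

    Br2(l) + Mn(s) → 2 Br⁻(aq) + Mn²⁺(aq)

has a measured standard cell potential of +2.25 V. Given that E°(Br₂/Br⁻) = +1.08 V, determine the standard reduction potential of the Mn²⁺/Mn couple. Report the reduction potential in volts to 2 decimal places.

−1.17 V

In the reaction as written the Br₂/Br⁻ couple is reduced (cathode) and Mn²⁺/Mn is oxidized (anode), so E°cell = E°(Br₂/Br⁻) − E°(Mn²⁺/Mn).
E°(Mn²⁺/Mn) = E°(cathode) − E°cell = +1.08 − (+2.25) = −1.17 V.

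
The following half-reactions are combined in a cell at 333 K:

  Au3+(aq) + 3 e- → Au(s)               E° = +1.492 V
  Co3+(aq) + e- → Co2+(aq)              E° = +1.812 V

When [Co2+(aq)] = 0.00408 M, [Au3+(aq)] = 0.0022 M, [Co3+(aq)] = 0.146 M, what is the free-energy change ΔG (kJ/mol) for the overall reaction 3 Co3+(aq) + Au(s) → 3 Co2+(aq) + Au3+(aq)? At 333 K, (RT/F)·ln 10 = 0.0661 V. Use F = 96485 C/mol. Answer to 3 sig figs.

E°cell = +1.812 − (+1.492) = +0.320 V; the balanced reaction transfers n = 3 electrons.
The reaction quotient is ([Co2+(aq)]^3·[Au3+(aq)]) / [Co3+(aq)]^3 = 4.8×10^−8; by Nernst, E = +0.320 − (0.0661/3)(−7.319) = +0.4813 V.
Finally ΔG = −nFE = −(3)(96485 C/mol)(+0.4813 V) = −139 kJ/mol.

−139 kJ/mol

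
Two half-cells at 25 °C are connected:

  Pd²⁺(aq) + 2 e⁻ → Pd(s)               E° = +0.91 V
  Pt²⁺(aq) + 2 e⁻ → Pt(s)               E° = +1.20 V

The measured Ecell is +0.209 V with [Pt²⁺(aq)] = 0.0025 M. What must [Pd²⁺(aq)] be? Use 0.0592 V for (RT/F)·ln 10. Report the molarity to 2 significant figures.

With Pt²⁺/Pt at the cathode and Pd²⁺/Pd at the anode, E°cell = +1.20 − (+0.91) = +0.29 V (n = 2).
Rearranging E = E° − (0.0592/n)·log Q gives log Q = 2(+0.29 − (+0.209))/0.0592 = 2.736.
For Pt²⁺(aq) + Pd(s) → Pt(s) + Pd²⁺(aq), the reaction quotient is Q = [Pd²⁺(aq)] / [Pt²⁺(aq)].
Isolating [Pd²⁺(aq)] in Q = 10^{2.736} yields log [Pd²⁺(aq)] = 0.134, i.e. 1.4 M.

1.4 M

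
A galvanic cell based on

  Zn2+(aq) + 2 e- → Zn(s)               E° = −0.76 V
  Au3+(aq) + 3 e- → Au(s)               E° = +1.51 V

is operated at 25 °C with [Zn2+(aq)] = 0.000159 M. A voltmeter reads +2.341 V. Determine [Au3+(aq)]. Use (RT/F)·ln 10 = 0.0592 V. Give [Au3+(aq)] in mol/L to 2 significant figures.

Au³⁺/Au is the cathode (higher E°); E°cell = +1.51 − (−0.76) = +2.27 V with n = 6.
Since E = E° − (0.0592/n)·log Q, log Q = n(E° − E)/0.0592 = −7.196.
For 2 Au3+(aq) + 3 Zn(s) → 2 Au(s) + 3 Zn2+(aq), the reaction quotient is Q = [Zn2+(aq)]^3 / [Au3+(aq)]^2.
Substituting the known concentrations and solving, log [Au3+(aq)] = −2.100 and [Au3+(aq)] = 0.0079 M.

0.0079 M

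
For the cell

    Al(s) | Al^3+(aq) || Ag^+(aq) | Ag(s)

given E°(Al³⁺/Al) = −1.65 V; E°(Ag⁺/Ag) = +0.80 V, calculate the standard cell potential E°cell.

+2.45 V

By convention the left-hand electrode in cell notation is the anode (oxidation) and the right-hand electrode is the cathode (reduction).
E°cell = E°(right) − E°(left) = +0.80 − (−1.65) = +2.45 V.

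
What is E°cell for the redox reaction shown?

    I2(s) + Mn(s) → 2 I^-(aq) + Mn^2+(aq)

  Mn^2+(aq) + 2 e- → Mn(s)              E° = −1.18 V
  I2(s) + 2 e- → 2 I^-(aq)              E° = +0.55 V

In the reaction as written, I2(s) is reduced (cathode) and Mn^2+(aq) is produced by oxidation at the anode.
E°cell = E°(cathode) − E°(anode) = +0.55 − (−1.18) = +1.73 V.
The positive value indicates the reaction is spontaneous as written.

+1.73 V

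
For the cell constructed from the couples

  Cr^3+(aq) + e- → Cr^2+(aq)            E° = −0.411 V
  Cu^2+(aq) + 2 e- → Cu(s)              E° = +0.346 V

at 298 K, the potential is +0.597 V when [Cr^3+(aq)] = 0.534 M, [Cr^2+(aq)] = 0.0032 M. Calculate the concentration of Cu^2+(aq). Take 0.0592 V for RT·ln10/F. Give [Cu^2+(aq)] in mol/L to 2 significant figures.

Cu²⁺/Cu is the cathode (higher E°); E°cell = +0.346 − (−0.411) = +0.757 V with n = 2.
Since E = E° − (0.0592/n)·log Q, log Q = n(E° − E)/0.0592 = 5.405.
The balanced reaction is Cu^2+(aq) + 2 Cr^2+(aq) → Cu(s) + 2 Cr^3+(aq), so Q = [Cr^3+(aq)]^2 / ([Cu^2+(aq)]·[Cr^2+(aq)]^2).
Solving for the unknown gives log [Cu^2+(aq)] = −0.960, so [Cu^2+(aq)] ≈ 0.11 M.

0.11 M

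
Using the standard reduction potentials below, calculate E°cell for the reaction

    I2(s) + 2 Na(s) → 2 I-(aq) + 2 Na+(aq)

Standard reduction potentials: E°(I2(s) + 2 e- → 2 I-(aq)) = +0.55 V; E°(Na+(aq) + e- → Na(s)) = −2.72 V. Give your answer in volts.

+3.27 V

I2(s) gains electrons, so the I₂/I⁻ couple is the cathode; the Na⁺/Na couple is the anode.
E°cell = E°(cathode) − E°(anode) = +0.55 − (−2.72) = +3.27 V.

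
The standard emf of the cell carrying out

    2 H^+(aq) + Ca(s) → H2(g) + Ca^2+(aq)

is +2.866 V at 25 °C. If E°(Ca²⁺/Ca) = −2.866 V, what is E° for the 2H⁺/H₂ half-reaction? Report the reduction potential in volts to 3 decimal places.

+0.000 V

In the reaction as written the 2H⁺/H₂ couple is reduced (cathode) and Ca²⁺/Ca is oxidized (anode), so E°cell = E°(2H⁺/H₂) − E°(Ca²⁺/Ca).
E°(2H⁺/H₂) = E°cell + E°(anode) = +2.866 + (−2.866) = +0.000 V.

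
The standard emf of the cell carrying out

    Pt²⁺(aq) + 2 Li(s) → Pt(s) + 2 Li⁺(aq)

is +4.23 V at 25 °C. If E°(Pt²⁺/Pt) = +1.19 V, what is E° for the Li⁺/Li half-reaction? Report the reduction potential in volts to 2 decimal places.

In the reaction as written the Pt²⁺/Pt couple is reduced (cathode) and Li⁺/Li is oxidized (anode), so E°cell = E°(Pt²⁺/Pt) − E°(Li⁺/Li).
E°(Li⁺/Li) = E°(cathode) − E°cell = +1.19 − (+4.23) = −3.04 V.

−3.04 V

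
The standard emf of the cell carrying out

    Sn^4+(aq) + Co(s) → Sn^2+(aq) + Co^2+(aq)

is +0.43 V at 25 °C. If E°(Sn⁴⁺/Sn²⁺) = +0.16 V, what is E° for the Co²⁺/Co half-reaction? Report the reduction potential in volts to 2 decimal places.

−0.27 V

In the reaction as written the Sn⁴⁺/Sn²⁺ couple is reduced (cathode) and Co²⁺/Co is oxidized (anode), so E°cell = E°(Sn⁴⁺/Sn²⁺) − E°(Co²⁺/Co).
E°(Co²⁺/Co) = E°(cathode) − E°cell = +0.16 − (+0.43) = −0.27 V.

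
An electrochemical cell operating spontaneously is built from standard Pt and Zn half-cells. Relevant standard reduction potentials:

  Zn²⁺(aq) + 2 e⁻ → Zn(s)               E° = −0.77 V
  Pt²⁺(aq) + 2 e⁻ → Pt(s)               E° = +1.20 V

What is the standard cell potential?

The Pt²⁺/Pt couple has the higher E°, so Pt ion is reduced (cathode) and Zn is oxidized (anode).
E°cell = E°(cathode) − E°(anode) = +1.20 − (−0.77) = +1.97 V.

+1.97 V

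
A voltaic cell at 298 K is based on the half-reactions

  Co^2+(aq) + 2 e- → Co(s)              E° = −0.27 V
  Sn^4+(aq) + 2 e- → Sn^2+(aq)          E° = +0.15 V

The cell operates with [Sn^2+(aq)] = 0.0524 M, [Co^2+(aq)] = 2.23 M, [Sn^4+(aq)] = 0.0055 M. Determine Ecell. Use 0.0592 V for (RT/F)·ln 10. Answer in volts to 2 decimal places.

Sn⁴⁺/Sn²⁺ is reduced (cathode, E° = +0.15 V) and Co²⁺/Co is oxidized (anode).
E°cell = E°cat − E°an = +0.15 − (−0.27) = +0.42 V; n = 2.
Balancing gives Sn^4+(aq) + Co(s) → Sn^2+(aq) + Co^2+(aq); hence Q = ([Sn^2+(aq)]·[Co^2+(aq)]) / [Sn^4+(aq)] = 21.2 (log Q = 1.327).
By the Nernst equation, E = +0.42 − (0.0592/2)·(1.327) = +0.38 V.

+0.38 V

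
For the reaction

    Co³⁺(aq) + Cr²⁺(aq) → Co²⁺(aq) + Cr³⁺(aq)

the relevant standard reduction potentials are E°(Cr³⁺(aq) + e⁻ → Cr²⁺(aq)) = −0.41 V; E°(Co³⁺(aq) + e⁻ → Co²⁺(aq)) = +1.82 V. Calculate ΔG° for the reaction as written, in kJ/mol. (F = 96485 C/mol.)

−215 kJ/mol

In the reaction as written Co³⁺(aq) is reduced, so the Co³⁺/Co²⁺ couple is the cathode and Cr³⁺/Cr²⁺ is the anode.
E°cell = +1.82 − (−0.41) = +2.23 V; balancing electrons gives n = 1.
ΔG° = −nFE°cell = −(1)(96485)(+2.23) J/mol = −215 kJ/mol.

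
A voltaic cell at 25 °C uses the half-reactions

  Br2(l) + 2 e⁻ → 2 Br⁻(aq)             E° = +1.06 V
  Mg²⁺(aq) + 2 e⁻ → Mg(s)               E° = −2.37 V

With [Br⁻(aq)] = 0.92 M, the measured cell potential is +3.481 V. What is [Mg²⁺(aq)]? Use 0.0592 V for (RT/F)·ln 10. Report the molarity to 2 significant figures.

0.022 M

The Br₂/Br⁻ couple has the larger reduction potential, so it is the cathode: E°cell = +1.06 − (−2.37) = +3.43 V and n = 2.
Rearranging E = E° − (0.0592/n)·log Q gives log Q = 2(+3.43 − (+3.481))/0.0592 = −1.723.
Balancing electrons gives Br2(l) + Mg(s) → 2 Br⁻(aq) + Mg²⁺(aq); thus Q = [Br⁻(aq)]^2·[Mg²⁺(aq)].
Solving for the unknown gives log [Mg²⁺(aq)] = −1.651, so [Mg²⁺(aq)] ≈ 0.022 M.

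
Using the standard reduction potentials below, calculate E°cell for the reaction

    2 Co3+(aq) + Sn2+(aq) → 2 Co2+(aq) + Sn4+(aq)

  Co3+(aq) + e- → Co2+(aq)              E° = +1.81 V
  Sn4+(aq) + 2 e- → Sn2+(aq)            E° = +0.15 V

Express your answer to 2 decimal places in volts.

Co3+(aq) gains electrons, so the Co³⁺/Co²⁺ couple is the cathode; the Sn⁴⁺/Sn²⁺ couple is the anode.
E°cell = E°(cathode) − E°(anode) = +1.81 − (+0.15) = +1.66 V.

+1.66 V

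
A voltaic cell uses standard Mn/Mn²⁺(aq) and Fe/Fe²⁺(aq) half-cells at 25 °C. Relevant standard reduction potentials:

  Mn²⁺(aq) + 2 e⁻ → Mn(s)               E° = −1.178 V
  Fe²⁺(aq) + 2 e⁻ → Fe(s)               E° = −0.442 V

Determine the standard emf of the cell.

The Fe²⁺/Fe couple has the higher E°, so Fe ion is reduced (cathode) and Mn is oxidized (anode).
E°cell = E°(cathode) − E°(anode) = −0.442 − (−1.178) = +0.736 V.

+0.736 V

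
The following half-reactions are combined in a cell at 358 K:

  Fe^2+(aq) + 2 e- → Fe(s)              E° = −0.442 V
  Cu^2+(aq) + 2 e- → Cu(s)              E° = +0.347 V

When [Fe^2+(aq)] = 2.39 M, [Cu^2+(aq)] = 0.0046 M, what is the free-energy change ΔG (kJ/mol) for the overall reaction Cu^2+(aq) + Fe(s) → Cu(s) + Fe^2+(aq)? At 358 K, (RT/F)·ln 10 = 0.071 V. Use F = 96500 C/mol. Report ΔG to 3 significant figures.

−134 kJ/mol

With Cu²⁺/Cu reduced at the cathode, E°cell = +0.347 − (−0.442) = +0.789 V and n = 2.
Here Q = [Fe^2+(aq)] / [Cu^2+(aq)] = 520 (log Q = 2.716), giving E = +0.789 − (0.071/2)·(2.716) = +0.6926 V.
Then ΔG = −nFE = −2 × 96500 × +0.6926 J/mol = −134 kJ/mol.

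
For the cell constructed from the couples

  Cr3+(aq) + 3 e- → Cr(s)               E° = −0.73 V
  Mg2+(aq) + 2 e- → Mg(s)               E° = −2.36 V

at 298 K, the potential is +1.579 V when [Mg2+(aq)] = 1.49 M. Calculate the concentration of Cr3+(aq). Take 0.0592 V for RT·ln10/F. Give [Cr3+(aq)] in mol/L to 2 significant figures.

0.0047 M

The Cr³⁺/Cr couple has the larger reduction potential, so it is the cathode: E°cell = −0.73 − (−2.36) = +1.63 V and n = 6.
From the Nernst equation, log Q = n(E° − E)/0.0592 = 6·(+1.63 − (+1.579))/0.0592 = 5.169.
For 2 Cr3+(aq) + 3 Mg(s) → 2 Cr(s) + 3 Mg2+(aq), the reaction quotient is Q = [Mg2+(aq)]^3 / [Cr3+(aq)]^2.
Substituting the known concentrations and solving, log [Cr3+(aq)] = −2.325 and [Cr3+(aq)] = 0.0047 M.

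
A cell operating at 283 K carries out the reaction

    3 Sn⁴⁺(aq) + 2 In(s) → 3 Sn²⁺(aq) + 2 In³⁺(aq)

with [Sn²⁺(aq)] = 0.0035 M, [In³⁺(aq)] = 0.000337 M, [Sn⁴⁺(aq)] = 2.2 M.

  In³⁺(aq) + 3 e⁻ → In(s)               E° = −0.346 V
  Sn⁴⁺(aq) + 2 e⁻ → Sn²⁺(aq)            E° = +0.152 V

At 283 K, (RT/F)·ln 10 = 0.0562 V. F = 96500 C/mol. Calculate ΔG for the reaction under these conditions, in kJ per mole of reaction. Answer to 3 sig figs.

−372 kJ/mol

The standard cell potential is +0.152 − (−0.346) = +0.498 V, with n = 6 electrons in the balanced equation.
The reaction quotient is ([Sn²⁺(aq)]^3·[In³⁺(aq)]^2) / [Sn⁴⁺(aq)]^3 = 4.57×10^−16; by Nernst, E = +0.498 − (0.0562/6)(−15.340) = +0.6417 V.
Finally ΔG = −nFE = −(6)(96500 C/mol)(+0.6417 V) = −372 kJ/mol.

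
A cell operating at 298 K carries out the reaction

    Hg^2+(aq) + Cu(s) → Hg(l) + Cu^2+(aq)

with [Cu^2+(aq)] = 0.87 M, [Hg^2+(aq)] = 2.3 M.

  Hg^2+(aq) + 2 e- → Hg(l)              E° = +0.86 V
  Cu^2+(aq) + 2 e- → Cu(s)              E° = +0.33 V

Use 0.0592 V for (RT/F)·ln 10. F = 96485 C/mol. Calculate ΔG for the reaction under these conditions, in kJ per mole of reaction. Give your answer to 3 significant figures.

The standard cell potential is +0.86 − (+0.33) = +0.53 V, with n = 2 electrons in the balanced equation.
Q = [Cu^2+(aq)] / [Hg^2+(aq)] = 0.378, so log Q = −0.422 and E = +0.53 − (0.0592/2)(−0.422) = +0.5425 V.
Finally ΔG = −nFE = −(2)(96485 C/mol)(+0.5425 V) = −105 kJ/mol.

−105 kJ/mol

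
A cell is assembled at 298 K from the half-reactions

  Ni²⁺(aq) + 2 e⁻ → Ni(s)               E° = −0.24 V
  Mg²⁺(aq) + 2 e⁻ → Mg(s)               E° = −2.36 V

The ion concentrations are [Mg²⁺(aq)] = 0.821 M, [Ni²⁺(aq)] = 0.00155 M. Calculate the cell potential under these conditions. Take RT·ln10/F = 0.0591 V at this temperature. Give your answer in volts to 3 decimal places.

Since E°(Ni²⁺/Ni) > E°(Mg²⁺/Mg), Ni²⁺/Ni serves as the cathode.
The standard potential is −0.24 − (−2.36) = +2.12 V and the balanced reaction transfers n = 2 electrons.
For the overall reaction Ni²⁺(aq) + Mg(s) → Ni(s) + Mg²⁺(aq), Q = [Mg²⁺(aq)] / [Ni²⁺(aq)] = 530, giving log Q = 2.724.
By the Nernst equation, E = +2.12 − (0.0591/2)·(2.724) = +2.040 V.

+2.040 V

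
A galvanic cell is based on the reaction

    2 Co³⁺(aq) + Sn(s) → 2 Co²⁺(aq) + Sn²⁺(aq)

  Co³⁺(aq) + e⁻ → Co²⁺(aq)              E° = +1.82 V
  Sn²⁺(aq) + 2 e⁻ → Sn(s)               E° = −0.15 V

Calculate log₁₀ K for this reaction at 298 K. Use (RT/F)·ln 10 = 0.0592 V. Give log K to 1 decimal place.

log K = 66.6

The Co³⁺/Co²⁺ couple is reduced (cathode); E°cell = +1.82 − (−0.15) = +1.97 V with n = 2.
At equilibrium E = 0, so log K = nE°cell / 0.0592 = (2)(+1.97) / 0.0592 = 66.6.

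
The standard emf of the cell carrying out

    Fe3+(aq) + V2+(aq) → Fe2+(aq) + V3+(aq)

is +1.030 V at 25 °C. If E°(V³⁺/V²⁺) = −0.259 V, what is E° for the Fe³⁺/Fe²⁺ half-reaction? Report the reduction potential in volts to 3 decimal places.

+0.771 V

In the reaction as written the Fe³⁺/Fe²⁺ couple is reduced (cathode) and V³⁺/V²⁺ is oxidized (anode), so E°cell = E°(Fe³⁺/Fe²⁺) − E°(V³⁺/V²⁺).
E°(Fe³⁺/Fe²⁺) = E°cell + E°(anode) = +1.030 + (−0.259) = +0.771 V.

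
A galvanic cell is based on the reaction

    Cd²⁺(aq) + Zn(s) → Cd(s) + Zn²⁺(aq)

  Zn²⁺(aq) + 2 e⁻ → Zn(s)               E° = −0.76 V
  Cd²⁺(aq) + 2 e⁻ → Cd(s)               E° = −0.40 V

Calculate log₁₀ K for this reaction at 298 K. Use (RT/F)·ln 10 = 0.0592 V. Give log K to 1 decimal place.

log K = 12.2

The Cd²⁺/Cd couple is reduced (cathode); E°cell = −0.40 − (−0.76) = +0.36 V with n = 2.
At equilibrium E = 0, so log K = nE°cell / 0.0592 = (2)(+0.36) / 0.0592 = 12.2.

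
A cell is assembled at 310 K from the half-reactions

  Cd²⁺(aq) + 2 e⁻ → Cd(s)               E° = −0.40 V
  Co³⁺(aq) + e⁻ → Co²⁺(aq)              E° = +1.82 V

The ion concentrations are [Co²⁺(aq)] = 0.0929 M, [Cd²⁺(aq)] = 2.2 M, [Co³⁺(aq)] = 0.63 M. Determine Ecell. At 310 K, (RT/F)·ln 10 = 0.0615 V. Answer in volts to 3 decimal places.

+2.261 V

Co³⁺/Co²⁺ is reduced (cathode, E° = +1.82 V) and Cd²⁺/Cd is oxidized (anode).
E°cell = E°cat − E°an = +1.82 − (−0.40) = +2.22 V; n = 2.
Balancing gives 2 Co³⁺(aq) + Cd(s) → 2 Co²⁺(aq) + Cd²⁺(aq); hence Q = ([Co²⁺(aq)]^2·[Cd²⁺(aq)]) / [Co³⁺(aq)]^2 = 0.0478 (log Q = −1.320).
By the Nernst equation, E = +2.22 − (0.0615/2)·(−1.320) = +2.261 V.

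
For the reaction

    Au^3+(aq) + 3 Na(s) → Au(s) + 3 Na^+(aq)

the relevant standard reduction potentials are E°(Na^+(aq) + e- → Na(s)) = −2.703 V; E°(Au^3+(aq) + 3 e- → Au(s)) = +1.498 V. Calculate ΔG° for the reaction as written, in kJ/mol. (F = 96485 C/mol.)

−1216 kJ/mol

In the reaction as written Au^3+(aq) is reduced, so the Au³⁺/Au couple is the cathode and Na⁺/Na is the anode.
E°cell = +1.498 − (−2.703) = +4.201 V; balancing electrons gives n = 3.
ΔG° = −nFE°cell = −(3)(96485)(+4.201) J/mol = −1216 kJ/mol.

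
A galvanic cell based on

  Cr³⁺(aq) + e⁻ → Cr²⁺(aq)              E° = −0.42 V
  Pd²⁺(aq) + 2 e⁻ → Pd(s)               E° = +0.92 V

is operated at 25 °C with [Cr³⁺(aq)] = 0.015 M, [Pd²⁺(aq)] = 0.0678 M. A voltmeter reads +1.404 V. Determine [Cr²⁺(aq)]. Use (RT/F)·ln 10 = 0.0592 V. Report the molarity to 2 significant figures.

Pd²⁺/Pd is the cathode (higher E°); E°cell = +0.92 − (−0.42) = +1.34 V with n = 2.
Since E = E° − (0.0592/n)·log Q, log Q = n(E° − E)/0.0592 = −2.162.
The balanced reaction is Pd²⁺(aq) + 2 Cr²⁺(aq) → Pd(s) + 2 Cr³⁺(aq), so Q = [Cr³⁺(aq)]^2 / ([Pd²⁺(aq)]·[Cr²⁺(aq)]^2).
Solving for the unknown gives log [Cr²⁺(aq)] = −0.159, so [Cr²⁺(aq)] ≈ 0.69 M.

0.69 M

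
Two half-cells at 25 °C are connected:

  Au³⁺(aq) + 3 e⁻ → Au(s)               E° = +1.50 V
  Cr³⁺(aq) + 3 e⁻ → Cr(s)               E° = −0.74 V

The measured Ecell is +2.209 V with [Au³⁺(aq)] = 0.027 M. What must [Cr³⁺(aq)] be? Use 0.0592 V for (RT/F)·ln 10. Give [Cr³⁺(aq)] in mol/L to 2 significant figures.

With Au³⁺/Au at the cathode and Cr³⁺/Cr at the anode, E°cell = +1.50 − (−0.74) = +2.24 V (n = 3).
Since E = E° − (0.0592/n)·log Q, log Q = n(E° − E)/0.0592 = 1.571.
The balanced reaction is Au³⁺(aq) + Cr(s) → Au(s) + Cr³⁺(aq), so Q = [Cr³⁺(aq)] / [Au³⁺(aq)].
Isolating [Cr³⁺(aq)] in Q = 10^{1.571} yields log [Cr³⁺(aq)] = 0.002, i.e. 1.0 M.

1.0 M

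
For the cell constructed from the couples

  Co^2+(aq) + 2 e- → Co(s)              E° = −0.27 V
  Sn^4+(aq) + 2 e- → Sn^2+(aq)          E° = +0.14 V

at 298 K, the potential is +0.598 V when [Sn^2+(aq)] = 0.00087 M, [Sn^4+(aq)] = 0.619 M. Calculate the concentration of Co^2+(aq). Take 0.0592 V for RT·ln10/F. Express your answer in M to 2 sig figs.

0.00032 M

Sn⁴⁺/Sn²⁺ is the cathode (higher E°); E°cell = +0.14 − (−0.27) = +0.41 V with n = 2.
From the Nernst equation, log Q = n(E° − E)/0.0592 = 2·(+0.41 − (+0.598))/0.0592 = −6.351.
Balancing electrons gives Sn^4+(aq) + Co(s) → Sn^2+(aq) + Co^2+(aq); thus Q = ([Sn^2+(aq)]·[Co^2+(aq)]) / [Sn^4+(aq)].
Isolating [Co^2+(aq)] in Q = 10^{−6.351} yields log [Co^2+(aq)] = −3.499, i.e. 0.00032 M.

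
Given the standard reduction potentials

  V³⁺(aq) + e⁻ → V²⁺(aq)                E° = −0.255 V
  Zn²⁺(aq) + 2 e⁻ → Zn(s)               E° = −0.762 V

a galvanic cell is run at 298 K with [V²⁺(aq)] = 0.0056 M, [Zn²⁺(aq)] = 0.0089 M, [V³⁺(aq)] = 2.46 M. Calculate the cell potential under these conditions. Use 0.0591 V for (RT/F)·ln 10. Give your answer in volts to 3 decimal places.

V³⁺/V²⁺ is reduced (cathode, E° = −0.255 V) and Zn²⁺/Zn is oxidized (anode).
E°cell = E°cat − E°an = −0.255 − (−0.762) = +0.507 V; n = 2.
For the overall reaction 2 V³⁺(aq) + Zn(s) → 2 V²⁺(aq) + Zn²⁺(aq), Q = ([V²⁺(aq)]^2·[Zn²⁺(aq)]) / [V³⁺(aq)]^2 = 4.61×10^−8, giving log Q = −7.336.
By the Nernst equation, E = +0.507 − (0.0591/2)·(−7.336) = +0.724 V.

+0.724 V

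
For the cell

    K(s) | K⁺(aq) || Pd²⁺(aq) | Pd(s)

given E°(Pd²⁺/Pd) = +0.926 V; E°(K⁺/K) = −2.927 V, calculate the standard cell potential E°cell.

By convention the left-hand electrode in cell notation is the anode (oxidation) and the right-hand electrode is the cathode (reduction).
E°cell = E°(right) − E°(left) = +0.926 − (−2.927) = +3.853 V.

+3.853 V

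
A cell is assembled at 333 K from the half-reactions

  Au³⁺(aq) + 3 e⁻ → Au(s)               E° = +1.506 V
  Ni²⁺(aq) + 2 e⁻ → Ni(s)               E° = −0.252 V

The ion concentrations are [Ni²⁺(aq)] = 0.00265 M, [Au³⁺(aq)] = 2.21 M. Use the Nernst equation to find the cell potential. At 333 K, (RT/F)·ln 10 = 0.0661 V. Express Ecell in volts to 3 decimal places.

Au³⁺/Au is reduced (cathode, E° = +1.506 V) and Ni²⁺/Ni is oxidized (anode).
E°cell = +1.506 − (−0.252) = +1.758 V, with n = 6 electrons transferred.
For the overall reaction 2 Au³⁺(aq) + 3 Ni(s) → 2 Au(s) + 3 Ni²⁺(aq), Q = [Ni²⁺(aq)]^3 / [Au³⁺(aq)]^2 = 3.81×10^−9, giving log Q = −8.419.
E = E° − (0.0661/n)·log Q = +1.758 − (0.0661/6)(−8.419) = +1.851 V.

+1.851 V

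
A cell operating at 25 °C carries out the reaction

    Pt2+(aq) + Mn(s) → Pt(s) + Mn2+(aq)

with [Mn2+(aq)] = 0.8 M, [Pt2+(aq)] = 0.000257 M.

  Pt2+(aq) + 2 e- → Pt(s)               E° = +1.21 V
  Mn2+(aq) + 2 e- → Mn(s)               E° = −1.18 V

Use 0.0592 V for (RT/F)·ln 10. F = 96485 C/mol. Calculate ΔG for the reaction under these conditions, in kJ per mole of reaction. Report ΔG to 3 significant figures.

−441 kJ/mol

With Pt²⁺/Pt reduced at the cathode, E°cell = +1.21 − (−1.18) = +2.39 V and n = 2.
Here Q = [Mn2+(aq)] / [Pt2+(aq)] = 3.11×10^3 (log Q = 3.493), giving E = +2.39 − (0.0592/2)·(3.493) = +2.2866 V.
Finally ΔG = −nFE = −(2)(96485 C/mol)(+2.2866 V) = −441 kJ/mol.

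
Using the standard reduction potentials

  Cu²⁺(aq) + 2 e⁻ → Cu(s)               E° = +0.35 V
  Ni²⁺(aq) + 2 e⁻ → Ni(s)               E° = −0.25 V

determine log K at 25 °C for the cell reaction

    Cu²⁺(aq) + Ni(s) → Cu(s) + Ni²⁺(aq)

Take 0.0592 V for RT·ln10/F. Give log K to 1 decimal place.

The Cu²⁺/Cu couple is reduced (cathode); E°cell = +0.35 − (−0.25) = +0.60 V with n = 2.
At equilibrium E = 0, so log K = nE°cell / 0.0592 = (2)(+0.60) / 0.0592 = 20.3.

log K = 20.3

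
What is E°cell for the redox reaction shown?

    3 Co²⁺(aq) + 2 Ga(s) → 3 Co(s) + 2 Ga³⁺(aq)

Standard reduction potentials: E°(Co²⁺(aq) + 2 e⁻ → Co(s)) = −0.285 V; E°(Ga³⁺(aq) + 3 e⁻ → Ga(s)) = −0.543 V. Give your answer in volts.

+0.258 V

In the reaction as written, Co²⁺(aq) is reduced (cathode) and Ga³⁺(aq) is produced by oxidation at the anode.
E°cell = E°(cathode) − E°(anode) = −0.285 − (−0.543) = +0.258 V.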